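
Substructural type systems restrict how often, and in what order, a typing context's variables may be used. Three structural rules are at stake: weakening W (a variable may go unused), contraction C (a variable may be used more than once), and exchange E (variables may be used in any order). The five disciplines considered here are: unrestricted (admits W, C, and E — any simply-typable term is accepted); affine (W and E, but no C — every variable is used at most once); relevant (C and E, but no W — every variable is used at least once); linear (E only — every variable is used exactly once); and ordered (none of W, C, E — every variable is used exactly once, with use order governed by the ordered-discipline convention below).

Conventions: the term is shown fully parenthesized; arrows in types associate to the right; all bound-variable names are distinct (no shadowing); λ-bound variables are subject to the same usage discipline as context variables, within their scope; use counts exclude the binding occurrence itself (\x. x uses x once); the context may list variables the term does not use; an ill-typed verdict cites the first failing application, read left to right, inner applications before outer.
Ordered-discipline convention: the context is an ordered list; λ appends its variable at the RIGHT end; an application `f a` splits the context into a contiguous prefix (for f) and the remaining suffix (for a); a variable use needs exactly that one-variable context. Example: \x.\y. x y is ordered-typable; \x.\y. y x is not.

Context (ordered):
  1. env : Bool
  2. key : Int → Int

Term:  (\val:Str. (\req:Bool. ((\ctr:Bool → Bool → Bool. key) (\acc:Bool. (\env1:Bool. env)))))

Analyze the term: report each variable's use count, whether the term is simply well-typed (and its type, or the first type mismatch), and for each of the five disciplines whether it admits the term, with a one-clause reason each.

use counts: env: 1×, key: 1×, val [bound]: 0×, req [bound]: 0×, ctr [bound]: 0×, acc [bound]: 0×, env1 [bound]: 0×
order of uses: key, env
typing: well-typed at Str → Bool → Int → Int
ordered: ✗ — val, req, ctr, acc, env1 left unused
linear: ✗ — val, req, ctr, acc, env1 left unused
affine: ✓ — at most one use each (env, key, val, req, ctr, acc, env1)
relevant: ✗ — val, req, ctr, acc, env1 left unused
unrestricted: ✓ — well-typed at Str → Bool → Int → Int; no restrictions here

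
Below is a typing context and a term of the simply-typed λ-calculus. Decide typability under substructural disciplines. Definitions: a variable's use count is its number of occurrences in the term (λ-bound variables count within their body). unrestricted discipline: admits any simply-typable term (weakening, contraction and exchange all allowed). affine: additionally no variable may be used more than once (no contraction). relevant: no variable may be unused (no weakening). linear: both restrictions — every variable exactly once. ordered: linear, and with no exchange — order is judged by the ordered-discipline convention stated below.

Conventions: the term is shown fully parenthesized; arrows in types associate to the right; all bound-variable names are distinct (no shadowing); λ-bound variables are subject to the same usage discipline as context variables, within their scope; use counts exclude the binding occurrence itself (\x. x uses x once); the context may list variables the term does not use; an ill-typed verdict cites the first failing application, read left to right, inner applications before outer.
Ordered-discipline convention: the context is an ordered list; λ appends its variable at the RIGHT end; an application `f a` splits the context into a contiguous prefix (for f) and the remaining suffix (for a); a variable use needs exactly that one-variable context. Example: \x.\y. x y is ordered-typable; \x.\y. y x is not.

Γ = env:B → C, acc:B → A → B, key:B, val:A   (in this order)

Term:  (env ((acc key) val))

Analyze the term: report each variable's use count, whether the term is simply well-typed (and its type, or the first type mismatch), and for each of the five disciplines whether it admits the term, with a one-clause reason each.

variable uses: env: 1×, acc: 1×, key: 1×, val: 1×
order of uses: env, acc, key, val
typing: well-typed at C
ordered: ✓, env, acc, key, val: once each, no exchange needed
linear: ✓, env, acc, key, val: one use apiece
affine: ✓, env, acc, key, val: no repeats, contraction unneeded
relevant: ✓, env, acc, key, val: all used, weakening unneeded
unrestricted: ✓, simply typable at C; W, C, E all held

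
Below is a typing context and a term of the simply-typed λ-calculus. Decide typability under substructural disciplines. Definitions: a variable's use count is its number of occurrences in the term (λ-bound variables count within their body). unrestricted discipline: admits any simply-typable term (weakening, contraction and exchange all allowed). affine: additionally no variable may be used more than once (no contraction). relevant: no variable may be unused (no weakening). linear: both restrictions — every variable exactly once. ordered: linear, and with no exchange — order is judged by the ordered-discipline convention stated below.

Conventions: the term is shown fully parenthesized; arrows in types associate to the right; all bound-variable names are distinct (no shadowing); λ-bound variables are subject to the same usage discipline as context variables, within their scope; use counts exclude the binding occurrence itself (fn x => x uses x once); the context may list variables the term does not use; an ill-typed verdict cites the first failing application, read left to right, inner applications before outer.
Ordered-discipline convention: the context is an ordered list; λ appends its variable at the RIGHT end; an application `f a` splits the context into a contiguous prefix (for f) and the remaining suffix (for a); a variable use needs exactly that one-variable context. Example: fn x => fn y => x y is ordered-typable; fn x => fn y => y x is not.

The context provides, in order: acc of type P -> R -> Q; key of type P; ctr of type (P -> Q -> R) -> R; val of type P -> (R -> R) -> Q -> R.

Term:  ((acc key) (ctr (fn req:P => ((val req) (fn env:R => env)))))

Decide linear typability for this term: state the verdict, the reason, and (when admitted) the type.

yes — single use per variable (acc, key, ctr, val, req, env); term : Q
variable uses: acc: 1, key: 1, ctr: 1, val: 1, req [bound]: 1, env [bound]: 1
use order (left to right): acc, key, ctr, val, req, env
typing: well-typed at Q
per-discipline verdicts: ordered ✓ | linear ✓ | affine ✓ | relevant ✓ | unrestricted ✓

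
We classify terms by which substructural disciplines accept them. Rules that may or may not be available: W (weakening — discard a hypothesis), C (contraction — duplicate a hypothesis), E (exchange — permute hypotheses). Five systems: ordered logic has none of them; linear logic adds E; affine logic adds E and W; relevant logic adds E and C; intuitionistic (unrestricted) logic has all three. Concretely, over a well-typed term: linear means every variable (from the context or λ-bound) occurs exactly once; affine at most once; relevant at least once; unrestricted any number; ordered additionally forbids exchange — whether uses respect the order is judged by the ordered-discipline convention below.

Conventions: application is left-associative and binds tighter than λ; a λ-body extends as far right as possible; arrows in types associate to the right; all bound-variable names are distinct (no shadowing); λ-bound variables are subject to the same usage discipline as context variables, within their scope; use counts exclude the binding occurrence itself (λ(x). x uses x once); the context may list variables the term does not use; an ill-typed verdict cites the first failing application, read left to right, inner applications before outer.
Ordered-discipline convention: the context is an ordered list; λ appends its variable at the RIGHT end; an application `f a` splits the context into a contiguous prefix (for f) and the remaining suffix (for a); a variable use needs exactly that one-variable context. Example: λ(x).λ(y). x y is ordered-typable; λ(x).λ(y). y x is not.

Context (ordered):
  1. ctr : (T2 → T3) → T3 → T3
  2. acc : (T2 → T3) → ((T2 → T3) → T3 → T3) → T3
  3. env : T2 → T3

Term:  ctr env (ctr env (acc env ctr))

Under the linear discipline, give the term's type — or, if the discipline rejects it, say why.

not well-typed under linear — ctr ×3, env ×3 used more than once (contraction)
counts: ctr ×3, acc ×1, env ×3
left-to-right use order: ctr, env, ctr, env, acc, env, ctr
typing: well-typed at T3
per-discipline verdicts: ordered ✗, linear ✗, affine ✗, relevant ✓, unrestricted ✓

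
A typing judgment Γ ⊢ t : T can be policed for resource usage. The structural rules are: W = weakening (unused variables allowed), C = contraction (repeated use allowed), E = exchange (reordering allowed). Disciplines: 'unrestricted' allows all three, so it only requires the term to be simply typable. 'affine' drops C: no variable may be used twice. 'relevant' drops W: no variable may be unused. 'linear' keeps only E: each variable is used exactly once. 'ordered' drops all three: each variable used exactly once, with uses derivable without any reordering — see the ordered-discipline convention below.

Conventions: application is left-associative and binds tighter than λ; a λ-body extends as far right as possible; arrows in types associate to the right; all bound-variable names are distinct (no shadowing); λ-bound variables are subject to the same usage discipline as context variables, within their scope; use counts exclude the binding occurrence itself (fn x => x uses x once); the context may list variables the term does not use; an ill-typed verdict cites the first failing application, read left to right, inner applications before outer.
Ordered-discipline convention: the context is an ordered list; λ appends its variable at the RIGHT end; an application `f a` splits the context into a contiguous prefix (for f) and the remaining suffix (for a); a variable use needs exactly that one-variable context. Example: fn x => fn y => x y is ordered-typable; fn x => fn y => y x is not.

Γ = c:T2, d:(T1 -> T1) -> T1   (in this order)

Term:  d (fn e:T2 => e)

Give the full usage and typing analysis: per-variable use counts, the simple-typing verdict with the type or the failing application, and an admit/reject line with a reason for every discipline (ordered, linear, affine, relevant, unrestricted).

counts: c ×0, d ×1, e (λ-bound) ×1
left-to-right use order: d, e
typing: ill-typed: an argument T2 -> T2 mismatches the expected T1 -> T1
ordered ✗ (fails simple typing)
linear ✗ (a type mismatch blocks all five)
affine ✗ (the type mismatch rejects it)
relevant ✗ (not simply typable)
unrestricted ✗ (fails simple typing)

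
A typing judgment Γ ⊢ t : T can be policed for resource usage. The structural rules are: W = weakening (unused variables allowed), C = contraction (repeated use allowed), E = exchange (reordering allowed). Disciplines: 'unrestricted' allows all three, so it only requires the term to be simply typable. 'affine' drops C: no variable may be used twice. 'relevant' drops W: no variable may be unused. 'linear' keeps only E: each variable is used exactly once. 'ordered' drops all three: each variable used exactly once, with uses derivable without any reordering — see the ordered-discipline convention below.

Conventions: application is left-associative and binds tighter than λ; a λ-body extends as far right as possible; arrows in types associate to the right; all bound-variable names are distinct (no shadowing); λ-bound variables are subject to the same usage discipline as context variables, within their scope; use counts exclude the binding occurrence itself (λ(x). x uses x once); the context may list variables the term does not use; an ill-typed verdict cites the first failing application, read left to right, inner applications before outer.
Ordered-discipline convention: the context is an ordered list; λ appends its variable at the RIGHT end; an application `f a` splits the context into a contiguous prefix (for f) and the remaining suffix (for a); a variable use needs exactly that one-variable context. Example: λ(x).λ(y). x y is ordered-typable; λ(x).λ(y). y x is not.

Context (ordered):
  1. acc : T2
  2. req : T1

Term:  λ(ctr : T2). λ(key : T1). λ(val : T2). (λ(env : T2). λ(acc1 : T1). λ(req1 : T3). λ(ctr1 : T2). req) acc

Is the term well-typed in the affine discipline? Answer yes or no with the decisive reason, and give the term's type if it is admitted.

yes — no duplicate uses among acc, req, ctr, key, val, env, acc1, req1, ctr1; term : T2 → T1 → T2 → T1 → T3 → T2 → T1
counts: acc: 1, req: 1, ctr [bound]: 0, key [bound]: 0, val [bound]: 0, env [bound]: 0, acc1 [bound]: 0, req1 [bound]: 0, ctr1 [bound]: 0
use order (left to right): req, acc
typing: the term checks, with type T2 → T1 → T2 → T1 → T3 → T2 → T1
all disciplines: ordered ✗; linear ✗; affine ✓; relevant ✗; unrestricted ✓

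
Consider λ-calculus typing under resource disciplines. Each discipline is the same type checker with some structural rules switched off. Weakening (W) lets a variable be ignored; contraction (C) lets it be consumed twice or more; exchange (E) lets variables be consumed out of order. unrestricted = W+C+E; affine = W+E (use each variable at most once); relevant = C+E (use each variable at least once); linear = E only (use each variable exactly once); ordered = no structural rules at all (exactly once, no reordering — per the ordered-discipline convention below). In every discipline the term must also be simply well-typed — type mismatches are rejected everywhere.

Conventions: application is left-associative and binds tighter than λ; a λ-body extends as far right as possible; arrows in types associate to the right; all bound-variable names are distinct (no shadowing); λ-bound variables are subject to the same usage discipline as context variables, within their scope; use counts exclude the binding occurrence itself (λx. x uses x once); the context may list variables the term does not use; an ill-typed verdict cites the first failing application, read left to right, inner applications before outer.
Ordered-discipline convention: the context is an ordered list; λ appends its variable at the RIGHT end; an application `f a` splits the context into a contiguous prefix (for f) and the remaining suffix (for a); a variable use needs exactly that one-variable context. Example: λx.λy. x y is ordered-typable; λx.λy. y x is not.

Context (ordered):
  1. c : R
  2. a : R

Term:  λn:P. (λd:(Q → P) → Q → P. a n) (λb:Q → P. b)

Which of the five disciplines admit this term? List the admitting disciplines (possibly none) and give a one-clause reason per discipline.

admitted in: none
counts: c: 0; a: 1; n (bound): 1; d (bound): 0; b (bound): 1
use order (left to right): a, n, b
typing: ill-typed: non-arrow in function slot: R
ordered: ✗, a type mismatch blocks all five
linear: ✗, the type mismatch rejects it
affine: ✗, not simply typable
relevant: ✗, fails simple typing
unrestricted: ✗, a type mismatch blocks all five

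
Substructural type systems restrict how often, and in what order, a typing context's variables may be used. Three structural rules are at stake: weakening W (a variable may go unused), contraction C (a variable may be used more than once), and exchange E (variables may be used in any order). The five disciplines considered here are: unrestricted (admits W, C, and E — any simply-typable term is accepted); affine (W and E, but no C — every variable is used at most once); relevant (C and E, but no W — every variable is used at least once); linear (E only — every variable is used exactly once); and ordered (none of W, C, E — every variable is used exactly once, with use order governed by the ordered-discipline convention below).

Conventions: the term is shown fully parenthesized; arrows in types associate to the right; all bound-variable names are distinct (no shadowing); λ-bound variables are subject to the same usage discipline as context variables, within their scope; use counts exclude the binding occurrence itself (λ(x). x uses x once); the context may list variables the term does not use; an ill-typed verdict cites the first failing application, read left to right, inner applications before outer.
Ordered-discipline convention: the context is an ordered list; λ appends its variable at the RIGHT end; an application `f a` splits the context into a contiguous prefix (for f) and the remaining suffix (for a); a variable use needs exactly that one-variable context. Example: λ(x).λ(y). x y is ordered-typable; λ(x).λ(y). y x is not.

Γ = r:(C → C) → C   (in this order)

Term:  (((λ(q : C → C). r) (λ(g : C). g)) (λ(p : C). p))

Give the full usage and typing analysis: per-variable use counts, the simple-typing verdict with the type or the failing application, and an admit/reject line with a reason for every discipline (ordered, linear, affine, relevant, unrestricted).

counts: r=1, q (λ-bound)=0, g (λ-bound)=1, p (λ-bound)=1
order of uses: r, g, p
typing: the term checks, with type C
ordered: ✗ — needs weakening: q unused
linear: ✗ — needs weakening: q unused
affine: ✓ — no duplicate uses among r, q, g, p
relevant: ✗ — needs weakening: q unused
unrestricted: ✓ — typability at C is all that's needed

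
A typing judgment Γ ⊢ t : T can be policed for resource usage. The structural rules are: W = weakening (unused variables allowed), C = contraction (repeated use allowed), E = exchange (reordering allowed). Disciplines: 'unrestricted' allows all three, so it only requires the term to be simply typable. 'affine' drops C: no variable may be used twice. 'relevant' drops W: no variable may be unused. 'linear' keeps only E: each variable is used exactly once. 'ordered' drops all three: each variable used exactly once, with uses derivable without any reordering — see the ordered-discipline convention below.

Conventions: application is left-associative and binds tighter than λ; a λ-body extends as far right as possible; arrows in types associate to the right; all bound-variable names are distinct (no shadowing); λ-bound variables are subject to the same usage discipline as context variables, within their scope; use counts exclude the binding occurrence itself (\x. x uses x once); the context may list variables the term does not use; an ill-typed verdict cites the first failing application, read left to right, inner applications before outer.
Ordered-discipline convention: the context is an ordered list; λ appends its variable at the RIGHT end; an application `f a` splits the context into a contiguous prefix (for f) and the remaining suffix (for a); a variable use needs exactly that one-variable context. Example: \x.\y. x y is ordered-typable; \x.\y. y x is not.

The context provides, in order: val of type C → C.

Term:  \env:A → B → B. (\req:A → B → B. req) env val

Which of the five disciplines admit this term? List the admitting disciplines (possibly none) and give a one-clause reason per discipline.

admitted by: none
counts: val: 1; env [bound]: 1; req [bound]: 1
order of uses: req, env, val
typing: ill-typed: an argument C → C mismatches the expected A
ordered: ✗ — a type mismatch blocks all five
linear: ✗ — the type mismatch rejects it
affine: ✗ — not simply typable
relevant: ✗ — fails simple typing
unrestricted: ✗ — a type mismatch blocks all five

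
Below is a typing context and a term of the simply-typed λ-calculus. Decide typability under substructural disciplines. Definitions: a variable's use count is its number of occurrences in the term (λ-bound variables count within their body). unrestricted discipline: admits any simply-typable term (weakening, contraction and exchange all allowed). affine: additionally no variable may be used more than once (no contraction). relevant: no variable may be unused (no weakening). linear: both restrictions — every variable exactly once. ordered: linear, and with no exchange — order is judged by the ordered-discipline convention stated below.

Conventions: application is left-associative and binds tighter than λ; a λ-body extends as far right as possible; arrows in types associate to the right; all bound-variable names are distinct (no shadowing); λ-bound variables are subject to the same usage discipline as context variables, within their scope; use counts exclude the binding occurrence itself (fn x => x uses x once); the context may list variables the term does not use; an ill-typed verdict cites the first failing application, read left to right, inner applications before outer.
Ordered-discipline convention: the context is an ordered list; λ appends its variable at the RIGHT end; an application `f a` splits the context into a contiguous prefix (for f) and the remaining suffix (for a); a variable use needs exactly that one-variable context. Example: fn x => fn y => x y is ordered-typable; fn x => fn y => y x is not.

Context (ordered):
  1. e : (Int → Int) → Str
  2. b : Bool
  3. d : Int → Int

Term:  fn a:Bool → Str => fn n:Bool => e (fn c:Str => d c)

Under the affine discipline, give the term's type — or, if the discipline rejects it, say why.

not well-typed under affine — the type mismatch rejects it
variable uses: e ×1; b ×0; d ×1; a (bound) ×0; n (bound) ×0; c (bound) ×1
order of uses: e, d, c
typing: ill-typed: an argument Str mismatches the expected Int
across the five disciplines: ordered ✗ · linear ✗ · affine ✗ · relevant ✗ · unrestricted ✗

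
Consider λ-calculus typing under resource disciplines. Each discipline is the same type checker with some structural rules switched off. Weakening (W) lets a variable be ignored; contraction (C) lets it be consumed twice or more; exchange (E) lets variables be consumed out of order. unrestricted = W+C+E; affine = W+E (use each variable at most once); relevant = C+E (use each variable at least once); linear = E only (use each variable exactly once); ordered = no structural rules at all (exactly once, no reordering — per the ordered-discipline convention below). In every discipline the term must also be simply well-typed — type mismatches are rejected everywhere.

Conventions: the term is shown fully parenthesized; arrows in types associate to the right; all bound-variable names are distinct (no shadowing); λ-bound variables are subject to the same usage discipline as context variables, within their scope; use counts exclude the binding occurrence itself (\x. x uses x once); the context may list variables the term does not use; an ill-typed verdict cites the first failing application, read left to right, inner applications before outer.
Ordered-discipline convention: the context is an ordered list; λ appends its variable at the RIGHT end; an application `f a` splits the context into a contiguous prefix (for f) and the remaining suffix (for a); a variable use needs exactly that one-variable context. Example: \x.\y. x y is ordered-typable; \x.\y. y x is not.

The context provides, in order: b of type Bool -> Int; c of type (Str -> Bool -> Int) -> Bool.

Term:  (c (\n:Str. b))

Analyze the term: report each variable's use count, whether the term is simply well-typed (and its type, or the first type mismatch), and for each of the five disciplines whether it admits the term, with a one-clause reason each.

use counts: b ×1, c ×1, n (bound) ×0
order of uses: c, b
typing: well-typed — term : Bool
ordered: ✗ — n left unused
linear: ✗ — n left unused
affine: ✓ — at most one use each (b, c, n)
relevant: ✗ — n left unused
unrestricted: ✓ — simply typable at Bool; W, C, E all held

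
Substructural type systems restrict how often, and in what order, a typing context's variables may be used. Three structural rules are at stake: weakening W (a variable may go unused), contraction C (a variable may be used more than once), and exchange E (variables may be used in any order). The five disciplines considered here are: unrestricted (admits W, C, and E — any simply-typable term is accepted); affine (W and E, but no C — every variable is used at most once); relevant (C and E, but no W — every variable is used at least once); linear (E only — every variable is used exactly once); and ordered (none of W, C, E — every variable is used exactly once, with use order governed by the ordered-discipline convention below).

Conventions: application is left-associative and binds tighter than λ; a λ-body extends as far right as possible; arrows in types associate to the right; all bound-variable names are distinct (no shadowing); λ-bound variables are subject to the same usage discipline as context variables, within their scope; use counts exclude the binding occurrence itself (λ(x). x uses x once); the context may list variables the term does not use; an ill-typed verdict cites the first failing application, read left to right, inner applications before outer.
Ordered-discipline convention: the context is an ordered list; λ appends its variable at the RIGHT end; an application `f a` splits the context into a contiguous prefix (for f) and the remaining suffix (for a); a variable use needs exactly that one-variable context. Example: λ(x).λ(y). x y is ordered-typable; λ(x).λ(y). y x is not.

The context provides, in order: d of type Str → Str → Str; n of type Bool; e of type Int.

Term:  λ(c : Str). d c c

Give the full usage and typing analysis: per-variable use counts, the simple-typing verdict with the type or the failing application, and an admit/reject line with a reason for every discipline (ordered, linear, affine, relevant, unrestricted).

variable uses: d ×1; n ×0; e ×0; c (bound) ×2
uses in reading order: d, c, c
typing: well-typed — term : Str → Str
ordered: ✗, c ×2 used more than once (contraction); unused: n, e — weakening required
linear: ✗, c ×2 used more than once (contraction); unused: n, e — weakening required
affine: ✗, c ×2 used more than once (contraction)
relevant: ✗, unused: n, e — weakening required
unrestricted: ✓, well-typed at Str → Str; no restrictions here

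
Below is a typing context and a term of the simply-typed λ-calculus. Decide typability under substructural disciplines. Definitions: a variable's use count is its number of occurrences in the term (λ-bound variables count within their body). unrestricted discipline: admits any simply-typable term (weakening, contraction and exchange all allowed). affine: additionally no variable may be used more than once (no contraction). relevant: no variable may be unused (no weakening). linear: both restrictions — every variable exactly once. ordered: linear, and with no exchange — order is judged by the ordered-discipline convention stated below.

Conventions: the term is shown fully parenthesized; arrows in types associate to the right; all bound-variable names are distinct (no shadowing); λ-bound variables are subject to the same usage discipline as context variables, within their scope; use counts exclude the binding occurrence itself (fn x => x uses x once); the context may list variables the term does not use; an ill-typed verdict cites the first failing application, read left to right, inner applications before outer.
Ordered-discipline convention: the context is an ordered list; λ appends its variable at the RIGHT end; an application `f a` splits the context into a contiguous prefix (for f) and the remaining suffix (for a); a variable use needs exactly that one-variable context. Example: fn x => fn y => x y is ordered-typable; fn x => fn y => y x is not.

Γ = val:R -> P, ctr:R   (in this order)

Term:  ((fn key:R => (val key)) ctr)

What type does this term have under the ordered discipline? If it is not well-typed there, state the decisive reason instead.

term : P
variable uses: val: 1×; ctr: 1×; key (bound): 1×
order of uses: val, key, ctr
typing: the term checks, with type P
across the five disciplines: ordered ✓ | linear ✓ | affine ✓ | relevant ✓ | unrestricted ✓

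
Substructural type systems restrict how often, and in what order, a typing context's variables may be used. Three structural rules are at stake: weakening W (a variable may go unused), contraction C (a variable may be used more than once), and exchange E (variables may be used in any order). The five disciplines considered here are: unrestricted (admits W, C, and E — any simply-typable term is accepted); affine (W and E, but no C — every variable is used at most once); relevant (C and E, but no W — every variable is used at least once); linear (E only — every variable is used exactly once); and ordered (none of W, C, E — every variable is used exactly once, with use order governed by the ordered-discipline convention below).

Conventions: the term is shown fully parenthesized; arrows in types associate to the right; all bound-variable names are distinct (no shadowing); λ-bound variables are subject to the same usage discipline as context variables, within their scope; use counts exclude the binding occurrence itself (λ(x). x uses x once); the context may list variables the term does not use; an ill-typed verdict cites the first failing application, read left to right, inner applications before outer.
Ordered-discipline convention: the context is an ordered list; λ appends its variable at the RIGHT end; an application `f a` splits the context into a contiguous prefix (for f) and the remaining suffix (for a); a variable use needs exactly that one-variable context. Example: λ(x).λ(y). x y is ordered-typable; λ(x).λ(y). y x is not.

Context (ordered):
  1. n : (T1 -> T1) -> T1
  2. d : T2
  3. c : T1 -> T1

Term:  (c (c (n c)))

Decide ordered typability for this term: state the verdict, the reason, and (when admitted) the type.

no — repeated use of c ×3; unused: d — weakening required
variable uses: n=1, d=0, c=3
uses in reading order: c, c, n, c
typing: well-typed — term : T1
across the five disciplines: ordered ✗; linear ✗; affine ✗; relevant ✗; unrestricted ✓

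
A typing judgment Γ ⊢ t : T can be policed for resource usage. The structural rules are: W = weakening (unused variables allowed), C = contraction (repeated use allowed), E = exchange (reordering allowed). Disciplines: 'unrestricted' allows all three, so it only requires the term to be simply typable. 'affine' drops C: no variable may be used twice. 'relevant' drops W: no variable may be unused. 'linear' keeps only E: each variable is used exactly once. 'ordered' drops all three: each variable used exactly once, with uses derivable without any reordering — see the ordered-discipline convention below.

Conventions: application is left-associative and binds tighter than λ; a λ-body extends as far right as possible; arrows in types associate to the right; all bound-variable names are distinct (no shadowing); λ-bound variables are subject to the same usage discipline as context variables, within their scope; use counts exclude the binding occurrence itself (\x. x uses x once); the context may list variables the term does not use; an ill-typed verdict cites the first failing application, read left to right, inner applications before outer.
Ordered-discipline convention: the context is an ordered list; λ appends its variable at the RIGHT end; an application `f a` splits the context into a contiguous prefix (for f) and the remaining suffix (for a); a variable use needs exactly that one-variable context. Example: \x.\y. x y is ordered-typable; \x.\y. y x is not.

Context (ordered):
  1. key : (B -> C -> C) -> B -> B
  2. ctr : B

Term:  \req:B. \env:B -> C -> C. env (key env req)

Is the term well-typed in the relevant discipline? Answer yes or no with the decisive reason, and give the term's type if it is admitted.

no — unused: ctr — weakening required
usage: key: 1, ctr: 0, req [bound]: 1, env [bound]: 2
uses in reading order: env, key, env, req
typing: well-typed at B -> (B -> C -> C) -> C -> C
per-discipline verdicts: ordered ✗, linear ✗, affine ✗, relevant ✗, unrestricted ✓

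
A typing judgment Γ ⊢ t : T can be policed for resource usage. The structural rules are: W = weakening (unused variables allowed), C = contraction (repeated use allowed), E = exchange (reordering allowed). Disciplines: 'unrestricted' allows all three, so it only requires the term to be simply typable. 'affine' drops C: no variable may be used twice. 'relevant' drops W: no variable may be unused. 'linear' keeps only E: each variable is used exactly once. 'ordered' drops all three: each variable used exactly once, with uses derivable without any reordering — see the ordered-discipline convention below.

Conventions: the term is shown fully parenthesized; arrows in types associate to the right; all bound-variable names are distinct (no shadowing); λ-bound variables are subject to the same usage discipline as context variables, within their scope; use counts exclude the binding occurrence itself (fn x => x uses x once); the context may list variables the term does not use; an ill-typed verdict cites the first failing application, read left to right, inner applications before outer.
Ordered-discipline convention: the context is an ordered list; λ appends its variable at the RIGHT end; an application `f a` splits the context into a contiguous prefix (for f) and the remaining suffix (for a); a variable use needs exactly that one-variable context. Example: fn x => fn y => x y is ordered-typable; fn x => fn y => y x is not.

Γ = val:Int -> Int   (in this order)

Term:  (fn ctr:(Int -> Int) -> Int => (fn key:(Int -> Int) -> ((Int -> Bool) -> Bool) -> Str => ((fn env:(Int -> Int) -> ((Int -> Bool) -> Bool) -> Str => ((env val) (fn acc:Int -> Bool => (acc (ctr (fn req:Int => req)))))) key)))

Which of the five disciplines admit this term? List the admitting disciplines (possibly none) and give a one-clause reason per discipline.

accepted by: linear, affine, relevant, unrestricted
counts: val: 1×, ctr [bound]: 1×, key [bound]: 1×, env [bound]: 1×, acc [bound]: 1×, req [bound]: 1×
uses in reading order: env, val, acc, ctr, req, key
typing: the term checks, with type ((Int -> Int) -> Int) -> ((Int -> Int) -> ((Int -> Bool) -> Bool) -> Str) -> Str
ordered: ✗, use order env, val, acc, ctr, req, key needs exchange
linear: ✓, val, ctr, key, env, acc, req: one use apiece
affine: ✓, at most one use each (val, ctr, key, env, acc, req)
relevant: ✓, every one of val, ctr, key, env, acc, req appears
unrestricted: ✓, well-typed at ((Int -> Int) -> Int) -> ((Int -> Int) -> ((Int -> Bool) -> Bool) -> Str) -> Str; no restrictions here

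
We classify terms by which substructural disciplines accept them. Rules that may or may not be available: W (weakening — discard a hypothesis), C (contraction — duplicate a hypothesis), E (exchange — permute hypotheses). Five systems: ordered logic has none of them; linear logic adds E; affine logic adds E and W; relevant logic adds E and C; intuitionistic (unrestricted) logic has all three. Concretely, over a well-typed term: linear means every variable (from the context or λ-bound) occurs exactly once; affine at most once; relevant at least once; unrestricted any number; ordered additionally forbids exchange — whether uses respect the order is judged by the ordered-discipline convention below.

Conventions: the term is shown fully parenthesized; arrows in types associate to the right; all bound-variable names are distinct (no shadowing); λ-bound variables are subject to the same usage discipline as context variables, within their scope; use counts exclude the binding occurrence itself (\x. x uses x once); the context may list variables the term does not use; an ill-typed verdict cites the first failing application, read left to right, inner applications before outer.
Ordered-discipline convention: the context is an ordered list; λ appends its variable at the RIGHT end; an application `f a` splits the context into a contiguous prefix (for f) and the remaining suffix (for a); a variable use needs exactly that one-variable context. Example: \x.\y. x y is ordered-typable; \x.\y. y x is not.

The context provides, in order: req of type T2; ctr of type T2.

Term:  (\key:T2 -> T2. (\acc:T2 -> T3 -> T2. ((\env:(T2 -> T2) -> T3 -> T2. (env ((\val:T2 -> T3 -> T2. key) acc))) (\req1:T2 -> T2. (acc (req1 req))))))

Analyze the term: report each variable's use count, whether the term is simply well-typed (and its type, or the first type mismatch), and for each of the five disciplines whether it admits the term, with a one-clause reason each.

use counts: req: 1×; ctr: 0×; key (bound): 1×; acc (bound): 2×; env (bound): 1×; val (bound): 0×; req1 (bound): 1×
uses in reading order: env, key, acc, acc, req1, req
typing: ✓ — (T2 -> T2) -> (T2 -> T3 -> T2) -> T3 -> T2
ordered: ✗, needs contraction — acc ×2; needs weakening: ctr, val unused
linear: ✗, needs contraction — acc ×2; needs weakening: ctr, val unused
affine: ✗, needs contraction — acc ×2
relevant: ✗, needs weakening: ctr, val unused
unrestricted: ✓, well-typed at (T2 -> T2) -> (T2 -> T3 -> T2) -> T3 -> T2; no restrictions here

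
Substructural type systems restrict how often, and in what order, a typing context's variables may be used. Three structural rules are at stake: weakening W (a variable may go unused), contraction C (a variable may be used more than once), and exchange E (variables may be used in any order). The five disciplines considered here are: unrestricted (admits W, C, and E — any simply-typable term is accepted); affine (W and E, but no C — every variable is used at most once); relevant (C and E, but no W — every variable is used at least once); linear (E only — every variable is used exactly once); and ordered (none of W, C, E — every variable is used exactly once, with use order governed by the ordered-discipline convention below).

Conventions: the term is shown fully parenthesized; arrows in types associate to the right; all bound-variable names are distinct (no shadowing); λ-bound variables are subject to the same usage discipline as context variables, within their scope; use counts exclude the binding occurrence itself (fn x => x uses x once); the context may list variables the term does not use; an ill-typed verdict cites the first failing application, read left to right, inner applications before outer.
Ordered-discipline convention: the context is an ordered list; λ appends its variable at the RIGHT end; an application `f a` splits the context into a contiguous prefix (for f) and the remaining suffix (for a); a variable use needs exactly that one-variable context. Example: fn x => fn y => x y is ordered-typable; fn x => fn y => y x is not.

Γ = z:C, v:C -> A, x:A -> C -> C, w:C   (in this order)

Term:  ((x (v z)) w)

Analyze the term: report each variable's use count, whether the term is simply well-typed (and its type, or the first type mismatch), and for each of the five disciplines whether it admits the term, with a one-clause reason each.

use counts: z: 1×; v: 1×; x: 1×; w: 1×
order of uses: x, v, z, w
typing: the term checks, with type C
ordered: ✗, use order x, v, z, w needs exchange
linear: ✓, single use per variable (z, v, x, w)
affine: ✓, none of z, v, x, w used more than once
relevant: ✓, every one of z, v, x, w appears
unrestricted: ✓, type-checks (C) and nothing is barred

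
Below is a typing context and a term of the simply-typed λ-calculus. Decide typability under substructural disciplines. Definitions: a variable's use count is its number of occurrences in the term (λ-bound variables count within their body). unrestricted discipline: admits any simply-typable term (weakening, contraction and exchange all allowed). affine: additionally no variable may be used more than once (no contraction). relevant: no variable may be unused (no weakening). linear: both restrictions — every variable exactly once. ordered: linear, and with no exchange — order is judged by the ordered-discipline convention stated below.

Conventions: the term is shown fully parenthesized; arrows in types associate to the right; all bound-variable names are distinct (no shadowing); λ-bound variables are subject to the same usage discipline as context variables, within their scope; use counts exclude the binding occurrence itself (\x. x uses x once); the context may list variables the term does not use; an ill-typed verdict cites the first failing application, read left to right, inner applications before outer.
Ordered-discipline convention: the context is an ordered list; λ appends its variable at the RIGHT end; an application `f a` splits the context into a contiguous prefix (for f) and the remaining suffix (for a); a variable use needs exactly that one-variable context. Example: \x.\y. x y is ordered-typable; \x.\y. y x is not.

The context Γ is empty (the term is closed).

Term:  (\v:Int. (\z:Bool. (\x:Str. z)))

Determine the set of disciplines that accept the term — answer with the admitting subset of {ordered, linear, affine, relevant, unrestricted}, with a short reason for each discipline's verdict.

admitting disciplines: affine, unrestricted
use counts: v [bound]: 0×, z [bound]: 1×, x [bound]: 0×
use order (left to right): z
typing: ✓ — Int -> Bool -> Str -> Bool
ordered: ✗ — needs weakening: v, x unused
linear: ✗ — needs weakening: v, x unused
affine: ✓ — at most one use each (v, z, x)
relevant: ✗ — needs weakening: v, x unused
unrestricted: ✓ — typability at Int -> Bool -> Str -> Bool is all that's needed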